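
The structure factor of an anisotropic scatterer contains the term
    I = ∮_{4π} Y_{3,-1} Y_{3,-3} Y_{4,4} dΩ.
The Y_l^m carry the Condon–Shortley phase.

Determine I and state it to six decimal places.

-0.166198

Checks pass: Σm=0; 10 even; l₃=4∈[0,6].
(2·3+1)(2·3+1)(2·4+1) = 441
Δ: 2! 4! 4! / 11! → 1/34650
sum: t=0:+1/72 t=1:−1/16 t=2:+1/72 = -5/144
3j²(3 3 4; 0 0 0) = Δ·Π!·Σ² = 2/77  (sign -1)
sum: t=0:+1/1152 = 1/1152
3j²(3 3 4; -1 -3 4) = Δ·Π!·Σ² = 1/33  (sign +1)
combine: 4πI² = 441·2/77·1/33 = 42/121
take √, sign -1: I = -0.16619847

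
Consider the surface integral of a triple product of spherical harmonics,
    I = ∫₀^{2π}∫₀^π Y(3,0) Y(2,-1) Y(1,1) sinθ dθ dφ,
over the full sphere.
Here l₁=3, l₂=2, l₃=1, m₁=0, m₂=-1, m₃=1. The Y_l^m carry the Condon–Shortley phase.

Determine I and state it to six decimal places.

0.143048

m-sum 0 ✓  L=6 even ✓  1≤1≤5 ✓
Π(2lᵢ+1) = 7×5×3 = 105
triangle coeff Δ(3,2,1) = 1/105
Σ_t [2,2]: t=2:+1/4 = 1/4
(3j)²=3/35 [(3 2 1; 0 0 0)], sign=-1
Σ_t [1,1]: t=1:−1/12 = -1/12
(3j)²=1/35 [(3 2 1; 0 -1 1)], sign=-1
⇒ 4πI² = 9/35
I = (+1)√(9/35/(4π)) = 0.14304817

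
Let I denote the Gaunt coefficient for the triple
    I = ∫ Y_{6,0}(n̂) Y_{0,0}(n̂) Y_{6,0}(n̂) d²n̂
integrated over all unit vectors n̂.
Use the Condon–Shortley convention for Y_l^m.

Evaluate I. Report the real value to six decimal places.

m-sum 0 ✓  L=12 even ✓  6≤6≤6 ✓
Π(2lᵢ+1) = 13×1×13 = 169
triangle coeff Δ(6,0,6) = 1/13
Σ_t [0,0]: t=0:+1/518400 = 1/518400
(3j)²=1/13 [(6 0 6; 0 0 0)], sign=+1
(m-triple is (0,0,0) — same symbol as above.)
⇒ 4πI² = 1/1
I = (+1)√(1/1/(4π)) = 0.28209479

0.282095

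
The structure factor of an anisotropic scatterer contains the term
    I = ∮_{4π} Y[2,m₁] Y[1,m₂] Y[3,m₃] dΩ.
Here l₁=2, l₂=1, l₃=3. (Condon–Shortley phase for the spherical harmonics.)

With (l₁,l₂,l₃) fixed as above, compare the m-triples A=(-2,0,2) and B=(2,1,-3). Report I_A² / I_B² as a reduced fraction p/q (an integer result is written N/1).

1/3

Shared (l₁,l₂,l₃)=(2,1,3): N and (l;000)² cancel in I_A²/I_B².
A: Δ = 0!·4!·2!/7! = 1/105; Racah Σ t=0..0: t=0:+1/24 = 1/24; ⇒ 3j(2 1 3; -2 0 2)² = 1/21, sgn -1
B: Δ = 0!·4!·2!/7! = 1/105; Racah Σ t=0..0: t=0:+1/48 = 1/48; ⇒ 3j(2 1 3; 2 1 -3)² = 1/7, sgn +1
I_A²/I_B² = (1/21)/(1/7) = 1/3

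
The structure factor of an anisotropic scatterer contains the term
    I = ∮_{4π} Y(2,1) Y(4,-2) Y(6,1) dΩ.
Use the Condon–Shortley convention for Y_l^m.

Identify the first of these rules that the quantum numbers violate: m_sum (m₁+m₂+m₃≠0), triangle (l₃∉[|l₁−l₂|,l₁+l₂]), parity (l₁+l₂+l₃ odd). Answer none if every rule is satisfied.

Σmᵢ = 0  ✓
l₃∈[|l₁−l₂|,l₁+l₂]=[2,6], have l₃=6  ✓
Σlᵢ = 12 ⇒ even  ✓

none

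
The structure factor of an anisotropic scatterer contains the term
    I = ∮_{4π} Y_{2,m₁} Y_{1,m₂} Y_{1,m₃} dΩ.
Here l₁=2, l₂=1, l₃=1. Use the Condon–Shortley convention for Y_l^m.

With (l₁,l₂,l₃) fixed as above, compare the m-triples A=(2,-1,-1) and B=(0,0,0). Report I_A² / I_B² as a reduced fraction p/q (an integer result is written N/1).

Same 2,1,1: normalisation and zero-m 3j drop out of the ratio.
A: Δ: 2! 2! 0! / 5! → 1/30; sum: t=0:+1/4 = 1/4; 3j²(2 1 1; 2 -1 -1) = Δ·Π!·Σ² = 1/5  (sign +1)
B: Δ: 2! 2! 0! / 5! → 1/30; sum: t=1:−1/1 = -1/1; 3j²(2 1 1; 0 0 0) = Δ·Π!·Σ² = 2/15  (sign +1)
I_A²/I_B² = (1/5)/(2/15) = 3/2

3/2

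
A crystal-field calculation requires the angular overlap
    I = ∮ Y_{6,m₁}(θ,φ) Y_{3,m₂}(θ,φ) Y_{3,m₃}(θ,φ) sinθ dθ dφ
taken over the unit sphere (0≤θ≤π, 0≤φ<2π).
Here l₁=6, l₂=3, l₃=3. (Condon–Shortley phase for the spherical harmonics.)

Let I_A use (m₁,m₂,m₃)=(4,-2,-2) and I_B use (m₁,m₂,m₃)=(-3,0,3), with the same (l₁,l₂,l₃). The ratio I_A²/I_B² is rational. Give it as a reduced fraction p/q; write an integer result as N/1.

6/1

Shared (l₁,l₂,l₃)=(6,3,3): N and (l;000)² cancel in I_A²/I_B².
A: Δ = 6!·6!·0!/13! = 1/12012; Racah Σ t=1..1: t=1:−1/14400 = -1/14400; ⇒ 3j(6 3 3; 4 -2 -2)² = 6/143, sgn +1
B: Δ = 6!·6!·0!/13! = 1/12012; Racah Σ t=3..3: t=3:−1/25920 = -1/25920; ⇒ 3j(6 3 3; -3 0 3)² = 1/143, sgn -1
I_A²/I_B² = (6/143)/(1/143) = 6/1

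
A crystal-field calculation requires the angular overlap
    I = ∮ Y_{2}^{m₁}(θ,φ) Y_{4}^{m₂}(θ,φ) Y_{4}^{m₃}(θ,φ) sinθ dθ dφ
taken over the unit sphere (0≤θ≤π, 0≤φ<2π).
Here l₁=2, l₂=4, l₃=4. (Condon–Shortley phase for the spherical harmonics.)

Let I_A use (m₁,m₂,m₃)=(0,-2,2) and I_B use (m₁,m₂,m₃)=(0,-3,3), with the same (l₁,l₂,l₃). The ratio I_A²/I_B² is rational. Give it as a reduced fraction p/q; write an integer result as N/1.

64/49

Same 2,4,4: normalisation and zero-m 3j drop out of the ratio.
A: Δ: 2! 2! 6! / 11! → 1/13860; sum: t=0:+1/192 t=1:−1/120 t=2:+1/2880 = -1/360; 3j²(2 4 4; 0 -2 2) = Δ·Π!·Σ² = 16/3465  (sign -1)
B: Δ: 2! 2! 6! / 11! → 1/13860; sum: t=0:+1/480 t=1:−1/720 = 1/1440; 3j²(2 4 4; 0 -3 3) = Δ·Π!·Σ² = 7/1980  (sign -1)
I_A²/I_B² = (16/3465)/(7/1980) = 64/49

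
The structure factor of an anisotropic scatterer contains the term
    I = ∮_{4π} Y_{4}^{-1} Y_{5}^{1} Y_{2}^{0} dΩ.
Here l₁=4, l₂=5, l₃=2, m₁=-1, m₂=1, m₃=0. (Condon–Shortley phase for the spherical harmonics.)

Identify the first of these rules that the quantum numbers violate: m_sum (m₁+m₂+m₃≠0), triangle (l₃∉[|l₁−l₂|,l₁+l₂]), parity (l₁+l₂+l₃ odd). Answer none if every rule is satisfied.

parity

m₁+m₂+m₃ = -1 + 1 + 0 = 0  ✓
triangle: |4−5|=1 ≤ l₃=2 ≤ 4+5=9  ✓
parity: l₁+l₂+l₃ = 11 is odd  ✗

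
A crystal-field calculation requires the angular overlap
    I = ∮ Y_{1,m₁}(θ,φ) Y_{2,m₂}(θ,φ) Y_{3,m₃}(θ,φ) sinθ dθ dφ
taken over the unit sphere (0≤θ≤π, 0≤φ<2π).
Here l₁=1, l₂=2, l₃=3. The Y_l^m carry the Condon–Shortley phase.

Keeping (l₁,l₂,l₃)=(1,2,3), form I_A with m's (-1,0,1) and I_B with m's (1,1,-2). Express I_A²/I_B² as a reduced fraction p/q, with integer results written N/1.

Same 1,2,3: normalisation and zero-m 3j drop out of the ratio.
A: Δ: 0! 2! 4! / 7! → 1/105; sum: t=0:+1/8 = 1/8; 3j²(1 2 3; -1 0 1) = Δ·Π!·Σ² = 2/35  (sign +1)
B: Δ: 0! 2! 4! / 7! → 1/105; sum: t=0:+1/12 = 1/12; 3j²(1 2 3; 1 1 -2) = Δ·Π!·Σ² = 2/21  (sign -1)
I_A²/I_B² = (2/35)/(2/21) = 3/5

3/5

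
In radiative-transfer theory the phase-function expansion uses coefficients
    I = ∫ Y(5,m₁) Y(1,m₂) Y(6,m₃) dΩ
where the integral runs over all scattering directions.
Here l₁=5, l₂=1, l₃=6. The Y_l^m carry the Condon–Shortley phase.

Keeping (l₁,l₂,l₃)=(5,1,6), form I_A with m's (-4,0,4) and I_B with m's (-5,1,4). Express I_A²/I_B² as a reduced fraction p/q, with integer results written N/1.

20/1

l's match ⇒ only the (l;m) 3-j factors differ between A and B.
A: triangle coeff Δ(5,1,6) = 1/858; Σ_t [0,0]: t=0:+1/362880 = 1/362880; (3j)²=10/429 [(5 1 6; -4 0 4)], sign=+1
B: triangle coeff Δ(5,1,6) = 1/858; Σ_t [0,0]: t=0:+1/7257600 = 1/7257600; (3j)²=1/858 [(5 1 6; -5 1 4)], sign=+1
I_A²/I_B² = (10/429)/(1/858) = 20/1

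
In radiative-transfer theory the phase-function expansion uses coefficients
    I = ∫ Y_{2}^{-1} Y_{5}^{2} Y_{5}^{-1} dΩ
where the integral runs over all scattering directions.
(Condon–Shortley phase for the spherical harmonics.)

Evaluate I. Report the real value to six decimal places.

Rules hold: Σm=0, L=12 even, 3≤5≤7.
N = 5·11·11 = 605
Δ = 2!·2!·8!/13! = 1/38610
Racah Σ t=0..2: t=0:+1/2880 t=1:−1/576 t=2:+1/2880 = -1/960
⇒ 3j(2 5 5; 0 0 0)² = 10/429, sgn +1
Racah Σ t=1..2: t=1:−1/2880 t=2:+1/1440 = 1/2880
⇒ 3j(2 5 5; -1 2 -1)² = 7/715, sgn +1
4πI² = N·(3j₀)²·(3jₘ)² = 70/507
I = +1·√(0.138067/4π) = 0.10481902

0.104819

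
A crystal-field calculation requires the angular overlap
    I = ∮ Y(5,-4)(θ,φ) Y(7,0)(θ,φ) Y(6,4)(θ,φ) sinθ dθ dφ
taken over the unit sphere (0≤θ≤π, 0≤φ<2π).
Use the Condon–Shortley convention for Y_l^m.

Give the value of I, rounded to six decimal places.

0.150533

Rules hold: Σm=0, L=18 even, 2≤6≤12.
N = 11·15·13 = 2145
Δ = 6!·4!·8!/19! = 1/174594420
Racah Σ t=1..5: t=1:−1/4147200 t=2:+1/207360 t=3:−1/82944 t=4:+1/207360 t=5:−1/4147200 = -1/345600
⇒ 3j(5 7 6; 0 0 0)² = 420/46189, sgn -1
Racah Σ t=5..6: t=5:−1/4147200 t=6:+1/21772800 = -17/87091200
⇒ 3j(5 7 6; -4 0 4)² = 119/8151, sgn -1
4πI² = N·(3j₀)²·(3jₘ)² = 14700/51623
I = +1·√(0.284757/4π) = 0.15053314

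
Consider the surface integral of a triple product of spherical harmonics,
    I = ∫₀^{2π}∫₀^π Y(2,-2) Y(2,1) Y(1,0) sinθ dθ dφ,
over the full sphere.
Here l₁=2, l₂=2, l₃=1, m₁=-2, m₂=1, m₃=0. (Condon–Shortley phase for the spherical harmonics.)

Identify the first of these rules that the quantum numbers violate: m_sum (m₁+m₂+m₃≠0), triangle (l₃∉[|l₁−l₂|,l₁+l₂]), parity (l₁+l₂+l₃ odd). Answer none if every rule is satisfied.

m_sum

azimuthal sum: -2 + 1 + 0 = -1  ✗
0 ≤ 1 ≤ 4 (triangle on l)
L = 2 + 2 + 1 = 5 (odd)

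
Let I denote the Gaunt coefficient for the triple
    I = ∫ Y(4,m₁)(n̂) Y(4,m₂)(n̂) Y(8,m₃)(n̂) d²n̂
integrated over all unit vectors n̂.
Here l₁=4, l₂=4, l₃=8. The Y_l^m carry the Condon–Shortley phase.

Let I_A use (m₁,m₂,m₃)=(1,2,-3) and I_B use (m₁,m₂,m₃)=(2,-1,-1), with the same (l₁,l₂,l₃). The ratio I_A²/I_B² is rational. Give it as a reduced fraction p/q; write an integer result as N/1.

55/21

Same 4,4,8: normalisation and zero-m 3j drop out of the ratio.
A: Δ: 0! 8! 8! / 17! → 1/218790; sum: t=0:+1/1036800 = 1/1036800; 3j²(4 4 8; 1 2 -3) = Δ·Π!·Σ² = 14/663  (sign -1)
B: Δ: 0! 8! 8! / 17! → 1/218790; sum: t=0:+1/1036800 = 1/1036800; 3j²(4 4 8; 2 -1 -1) = Δ·Π!·Σ² = 98/12155  (sign -1)
I_A²/I_B² = (14/663)/(98/12155) = 55/21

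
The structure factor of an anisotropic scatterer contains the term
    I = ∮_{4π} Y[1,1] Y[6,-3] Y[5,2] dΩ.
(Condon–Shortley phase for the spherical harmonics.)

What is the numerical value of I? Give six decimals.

-0.245154

m-sum 0 ✓  L=12 even ✓  5≤5≤7 ✓
Π(2lᵢ+1) = 3×13×11 = 429
triangle coeff Δ(1,6,5) = 1/858
Σ_t [1,1]: t=1:−1/14400 = -1/14400
(3j)²=6/143 [(1 6 5; 0 0 0)], sign=+1
Σ_t [0,0]: t=0:+1/60480 = 1/60480
(3j)²=6/143 [(1 6 5; 1 -3 2)], sign=-1
⇒ 4πI² = 108/143
I = (-1)√(108/143/(4π)) = -0.24515397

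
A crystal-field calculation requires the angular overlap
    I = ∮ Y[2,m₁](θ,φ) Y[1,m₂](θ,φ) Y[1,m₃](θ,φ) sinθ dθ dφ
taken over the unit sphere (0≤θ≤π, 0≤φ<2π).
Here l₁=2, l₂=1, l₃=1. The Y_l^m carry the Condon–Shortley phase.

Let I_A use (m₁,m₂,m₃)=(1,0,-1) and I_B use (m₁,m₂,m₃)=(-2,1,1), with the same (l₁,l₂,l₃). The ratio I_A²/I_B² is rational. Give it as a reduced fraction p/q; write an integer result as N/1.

1/2

l's match ⇒ only the (l;m) 3-j factors differ between A and B.
A: triangle coeff Δ(2,1,1) = 1/30; Σ_t [1,1]: t=1:−1/2 = -1/2; (3j)²=1/10 [(2 1 1; 1 0 -1)], sign=-1
B: triangle coeff Δ(2,1,1) = 1/30; Σ_t [2,2]: t=2:+1/4 = 1/4; (3j)²=1/5 [(2 1 1; -2 1 1)], sign=+1
I_A²/I_B² = (1/10)/(1/5) = 1/2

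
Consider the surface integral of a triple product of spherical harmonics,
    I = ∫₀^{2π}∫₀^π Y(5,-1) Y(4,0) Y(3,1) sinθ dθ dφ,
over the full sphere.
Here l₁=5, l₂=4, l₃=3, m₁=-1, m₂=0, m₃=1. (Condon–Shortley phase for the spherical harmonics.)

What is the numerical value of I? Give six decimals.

Rules hold: Σm=0, L=12 even, 1≤3≤9.
N = 11·9·7 = 693
Δ = 6!·4!·2!/13! = 1/180180
Racah Σ t=2..4: t=2:+1/576 t=3:−1/144 t=4:+1/576 = -1/288
⇒ 3j(5 4 3; 0 0 0)² = 20/1001, sgn +1
Racah Σ t=2..4: t=2:+1/2304 t=3:−1/216 t=4:+1/384 = -11/6912
⇒ 3j(5 4 3; -1 0 1)² = 11/1638, sgn -1
4πI² = N·(3j₀)²·(3jₘ)² = 110/1183
I = -1·√(0.0929839/4π) = -0.08601992

-0.086020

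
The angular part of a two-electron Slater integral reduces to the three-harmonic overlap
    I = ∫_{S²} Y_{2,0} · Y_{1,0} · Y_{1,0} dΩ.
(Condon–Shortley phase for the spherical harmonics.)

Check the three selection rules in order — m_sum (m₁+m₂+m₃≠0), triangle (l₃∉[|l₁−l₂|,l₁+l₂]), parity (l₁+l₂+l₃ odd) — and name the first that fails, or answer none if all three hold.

none

azimuthal sum: 0 + 0 + 0 = 0  ✓
1 ≤ 1 ≤ 3 (triangle on l)  ✓
L = 2 + 1 + 1 = 4 (even)  ✓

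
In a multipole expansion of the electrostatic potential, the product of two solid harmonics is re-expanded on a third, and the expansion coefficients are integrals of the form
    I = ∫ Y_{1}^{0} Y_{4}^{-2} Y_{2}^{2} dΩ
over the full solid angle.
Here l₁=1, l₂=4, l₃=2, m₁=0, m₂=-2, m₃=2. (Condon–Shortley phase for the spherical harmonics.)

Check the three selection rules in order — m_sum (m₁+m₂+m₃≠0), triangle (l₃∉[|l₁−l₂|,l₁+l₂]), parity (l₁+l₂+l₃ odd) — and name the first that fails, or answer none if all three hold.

triangle

Σmᵢ = 0  ✓
l₃∈[|l₁−l₂|,l₁+l₂]=[3,5], have l₃=2  ✗
Σlᵢ = 7 ⇒ odd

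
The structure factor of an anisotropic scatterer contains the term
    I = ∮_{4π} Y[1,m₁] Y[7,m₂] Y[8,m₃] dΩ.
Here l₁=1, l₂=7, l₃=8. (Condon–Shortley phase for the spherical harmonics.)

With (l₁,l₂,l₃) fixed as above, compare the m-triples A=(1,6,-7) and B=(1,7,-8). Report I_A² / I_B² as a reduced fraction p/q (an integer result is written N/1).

7/8

Shared (l₁,l₂,l₃)=(1,7,8): N and (l;000)² cancel in I_A²/I_B².
A: Δ = 0!·2!·14!/17! = 1/2040; Racah Σ t=0..0: t=0:+1/12454041600 = 1/12454041600; ⇒ 3j(1 7 8; 1 6 -7)² = 7/136, sgn -1
B: Δ = 0!·2!·14!/17! = 1/2040; Racah Σ t=0..0: t=0:+1/174356582400 = 1/174356582400; ⇒ 3j(1 7 8; 1 7 -8)² = 1/17, sgn +1
I_A²/I_B² = (7/136)/(1/17) = 7/8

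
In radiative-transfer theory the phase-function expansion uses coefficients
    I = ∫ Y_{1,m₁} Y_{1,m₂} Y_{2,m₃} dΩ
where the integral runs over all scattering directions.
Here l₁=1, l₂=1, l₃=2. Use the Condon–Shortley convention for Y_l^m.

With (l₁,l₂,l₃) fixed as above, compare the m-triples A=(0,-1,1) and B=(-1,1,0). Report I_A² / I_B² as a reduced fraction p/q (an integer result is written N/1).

3/1

Shared (l₁,l₂,l₃)=(1,1,2): N and (l;000)² cancel in I_A²/I_B².
A: Δ = 0!·2!·2!/5! = 1/30; Racah Σ t=0..0: t=0:+1/2 = 1/2; ⇒ 3j(1 1 2; 0 -1 1)² = 1/10, sgn -1
B: Δ = 0!·2!·2!/5! = 1/30; Racah Σ t=0..0: t=0:+1/4 = 1/4; ⇒ 3j(1 1 2; -1 1 0)² = 1/30, sgn +1
I_A²/I_B² = (1/10)/(1/30) = 3/1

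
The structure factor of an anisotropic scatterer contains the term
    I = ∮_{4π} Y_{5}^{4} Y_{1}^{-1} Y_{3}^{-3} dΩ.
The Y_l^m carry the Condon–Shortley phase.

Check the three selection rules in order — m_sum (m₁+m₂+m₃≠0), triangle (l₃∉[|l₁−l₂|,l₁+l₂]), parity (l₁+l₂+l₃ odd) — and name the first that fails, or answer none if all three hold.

azimuthal sum: 4 − 1 − 3 = 0  ✓
4 ≤ 3 ≤ 6 (triangle on l)  ✗
L = 5 + 1 + 3 = 9 (odd)

triangle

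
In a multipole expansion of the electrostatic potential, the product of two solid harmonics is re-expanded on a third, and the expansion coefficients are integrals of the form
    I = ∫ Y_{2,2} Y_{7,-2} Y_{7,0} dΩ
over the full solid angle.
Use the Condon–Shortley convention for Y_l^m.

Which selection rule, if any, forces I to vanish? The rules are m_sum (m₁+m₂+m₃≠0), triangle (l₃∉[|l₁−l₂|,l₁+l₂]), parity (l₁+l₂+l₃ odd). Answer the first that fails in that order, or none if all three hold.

Σmᵢ = 0  ✓
l₃∈[|l₁−l₂|,l₁+l₂]=[5,9], have l₃=7  ✓
Σlᵢ = 16 ⇒ even  ✓

none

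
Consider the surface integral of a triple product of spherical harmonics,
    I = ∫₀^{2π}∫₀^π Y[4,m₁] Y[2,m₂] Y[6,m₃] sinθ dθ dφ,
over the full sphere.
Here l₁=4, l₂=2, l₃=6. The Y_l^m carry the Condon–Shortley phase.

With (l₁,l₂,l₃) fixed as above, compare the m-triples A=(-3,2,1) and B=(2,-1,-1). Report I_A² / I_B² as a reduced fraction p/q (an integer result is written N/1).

1/14

Same 4,2,6: normalisation and zero-m 3j drop out of the ratio.
A: Δ: 0! 8! 4! / 13! → 1/6435; sum: t=0:+1/120960 = 1/120960; 3j²(4 2 6; -3 2 1) = Δ·Π!·Σ² = 1/1287  (sign -1)
B: Δ: 0! 8! 4! / 13! → 1/6435; sum: t=0:+1/8640 = 1/8640; 3j²(4 2 6; 2 -1 -1) = Δ·Π!·Σ² = 14/1287  (sign -1)
I_A²/I_B² = (1/1287)/(14/1287) = 1/14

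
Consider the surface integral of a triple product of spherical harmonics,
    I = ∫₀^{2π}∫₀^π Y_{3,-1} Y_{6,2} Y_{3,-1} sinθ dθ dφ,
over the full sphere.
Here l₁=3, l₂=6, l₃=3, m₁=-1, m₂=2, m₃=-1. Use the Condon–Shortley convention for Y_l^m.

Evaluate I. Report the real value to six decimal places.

m-sum 0 ✓  L=12 even ✓  3≤3≤9 ✓
Π(2lᵢ+1) = 7×13×7 = 637
triangle coeff Δ(3,6,3) = 1/12012
Σ_t [3,3]: t=3:−1/1296 = -1/1296
(3j)²=100/3003 [(3 6 3; 0 0 0)], sign=+1
Σ_t [4,4]: t=4:+1/2304 = 1/2304
(3j)²=5/143 [(3 6 3; -1 2 -1)], sign=+1
⇒ 4πI² = 3500/4719
I = (+1)√(3500/4719/(4π)) = 0.24294284

0.242943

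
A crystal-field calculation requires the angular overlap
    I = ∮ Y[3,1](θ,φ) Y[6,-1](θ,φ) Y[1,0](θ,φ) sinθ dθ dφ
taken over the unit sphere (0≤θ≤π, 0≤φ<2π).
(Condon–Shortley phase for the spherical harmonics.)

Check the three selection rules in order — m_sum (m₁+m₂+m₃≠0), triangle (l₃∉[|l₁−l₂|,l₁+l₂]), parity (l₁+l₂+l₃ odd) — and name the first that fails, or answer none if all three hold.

triangle

m₁+m₂+m₃ = 1 − 1 + 0 = 0  ✓
triangle: |3−6|=3 ≤ l₃=1 ≤ 3+6=9  ✗
parity: l₁+l₂+l₃ = 10 is even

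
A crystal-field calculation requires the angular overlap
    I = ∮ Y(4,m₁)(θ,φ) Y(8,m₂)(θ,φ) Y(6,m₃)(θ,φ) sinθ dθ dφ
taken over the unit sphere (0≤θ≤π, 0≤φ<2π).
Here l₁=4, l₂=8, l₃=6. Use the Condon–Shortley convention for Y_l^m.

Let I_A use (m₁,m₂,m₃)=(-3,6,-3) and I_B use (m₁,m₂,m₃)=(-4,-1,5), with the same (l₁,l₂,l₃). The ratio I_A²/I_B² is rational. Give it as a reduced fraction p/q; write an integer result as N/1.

117/20

Shared (l₁,l₂,l₃)=(4,8,6): N and (l;000)² cancel in I_A²/I_B².
A: Δ = 6!·2!·10!/19! = 1/23279256; Racah Σ t=5..6: t=5:−1/87091200 t=6:+1/58060800 = 1/174182400; ⇒ 3j(4 8 6; -3 6 -3)² = 7/2584, sgn -1
B: Δ = 6!·2!·10!/19! = 1/23279256; Racah Σ t=6..6: t=6:+1/522547200 = 1/522547200; ⇒ 3j(4 8 6; -4 -1 5)² = 35/75582, sgn -1
I_A²/I_B² = (7/2584)/(35/75582) = 117/20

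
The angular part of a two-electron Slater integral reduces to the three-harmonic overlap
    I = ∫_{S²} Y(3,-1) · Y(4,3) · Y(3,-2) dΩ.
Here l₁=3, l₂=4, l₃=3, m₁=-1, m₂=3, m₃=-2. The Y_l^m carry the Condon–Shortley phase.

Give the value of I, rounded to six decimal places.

m-sum 0 ✓  L=10 even ✓  1≤3≤7 ✓
Π(2lᵢ+1) = 7×9×7 = 441
triangle coeff Δ(3,4,3) = 1/34650
Σ_t [1,3]: t=1:−1/72 t=2:+1/16 t=3:−1/72 = 5/144
(3j)²=2/77 [(3 4 3; 0 0 0)], sign=-1
Σ_t [3,4]: t=3:−1/144 t=4:+1/288 = -1/288
(3j)²=1/99 [(3 4 3; -1 3 -2)], sign=+1
⇒ 4πI² = 14/121
I = (-1)√(14/121/(4π)) = -0.09595473

-0.095955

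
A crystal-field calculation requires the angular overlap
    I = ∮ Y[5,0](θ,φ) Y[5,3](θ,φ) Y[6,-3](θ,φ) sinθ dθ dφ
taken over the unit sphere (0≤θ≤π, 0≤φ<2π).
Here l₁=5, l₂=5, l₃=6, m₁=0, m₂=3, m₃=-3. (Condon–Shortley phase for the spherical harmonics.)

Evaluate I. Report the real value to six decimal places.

Checks pass: Σm=0; 16 even; l₃=6∈[0,10].
(2·5+1)(2·5+1)(2·6+1) = 1573
Δ: 4! 6! 6! / 17! → 1/28588560
sum: t=0:+1/345600 t=1:−1/13824 t=2:+1/5184 t=3:−1/13824 t=4:+1/345600 = 7/129600
3j²(5 5 6; 0 0 0) = Δ·Π!·Σ² = 80/7293  (sign +1)
sum: t=2:+1/103680 t=3:−1/34560 t=4:+1/138240 = -1/82944
3j²(5 5 6; 0 3 -3) = Δ·Π!·Σ² = 125/9724  (sign +1)
combine: 4πI² = 1573·80/7293·125/9724 = 2500/11271
take √, sign +1: I = 0.13285682

0.132857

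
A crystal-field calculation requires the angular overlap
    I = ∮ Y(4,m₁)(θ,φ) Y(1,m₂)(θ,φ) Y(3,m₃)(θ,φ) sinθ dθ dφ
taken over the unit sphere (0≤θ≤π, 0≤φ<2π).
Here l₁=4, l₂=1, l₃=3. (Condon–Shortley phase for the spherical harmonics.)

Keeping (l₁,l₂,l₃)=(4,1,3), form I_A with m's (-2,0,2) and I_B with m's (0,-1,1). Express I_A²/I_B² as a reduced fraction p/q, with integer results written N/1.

Same 4,1,3: normalisation and zero-m 3j drop out of the ratio.
A: Δ: 2! 6! 0! / 9! → 1/252; sum: t=1:−1/120 = -1/120; 3j²(4 1 3; -2 0 2) = Δ·Π!·Σ² = 1/21  (sign +1)
B: Δ: 2! 6! 0! / 9! → 1/252; sum: t=0:+1/96 = 1/96; 3j²(4 1 3; 0 -1 1) = Δ·Π!·Σ² = 1/42  (sign +1)
I_A²/I_B² = (1/21)/(1/42) = 2/1

2/1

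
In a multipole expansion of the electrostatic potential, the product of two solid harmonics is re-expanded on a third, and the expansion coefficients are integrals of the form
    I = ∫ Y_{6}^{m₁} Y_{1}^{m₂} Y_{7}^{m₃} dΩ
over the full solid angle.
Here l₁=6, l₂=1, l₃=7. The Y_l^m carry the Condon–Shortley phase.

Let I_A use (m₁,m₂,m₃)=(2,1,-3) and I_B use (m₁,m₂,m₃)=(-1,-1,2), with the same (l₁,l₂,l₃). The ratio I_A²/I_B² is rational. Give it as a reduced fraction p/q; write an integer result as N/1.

5/4

l's match ⇒ only the (l;m) 3-j factors differ between A and B.
A: triangle coeff Δ(6,1,7) = 1/1365; Σ_t [0,0]: t=0:+1/1935360 = 1/1935360; (3j)²=3/91 [(6 1 7; 2 1 -3)], sign=+1
B: triangle coeff Δ(6,1,7) = 1/1365; Σ_t [0,0]: t=0:+1/1209600 = 1/1209600; (3j)²=12/455 [(6 1 7; -1 -1 2)], sign=-1
I_A²/I_B² = (3/91)/(12/455) = 5/4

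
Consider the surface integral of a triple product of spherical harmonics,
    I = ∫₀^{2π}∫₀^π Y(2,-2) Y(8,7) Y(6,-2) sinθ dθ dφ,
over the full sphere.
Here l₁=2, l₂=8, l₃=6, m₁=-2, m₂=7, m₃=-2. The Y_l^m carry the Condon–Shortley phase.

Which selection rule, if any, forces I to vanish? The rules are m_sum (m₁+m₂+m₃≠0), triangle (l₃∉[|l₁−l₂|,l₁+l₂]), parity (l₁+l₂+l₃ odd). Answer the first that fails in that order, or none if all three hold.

Σmᵢ = 3  ✗
l₃∈[|l₁−l₂|,l₁+l₂]=[6,10], have l₃=6
Σlᵢ = 16 ⇒ even

m_sum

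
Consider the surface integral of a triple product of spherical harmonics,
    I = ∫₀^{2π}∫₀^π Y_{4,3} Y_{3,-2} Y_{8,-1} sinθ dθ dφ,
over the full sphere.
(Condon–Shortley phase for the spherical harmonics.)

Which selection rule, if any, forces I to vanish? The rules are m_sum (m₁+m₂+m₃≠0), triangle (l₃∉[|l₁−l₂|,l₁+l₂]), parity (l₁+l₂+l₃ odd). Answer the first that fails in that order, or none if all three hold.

triangle

m₁+m₂+m₃ = 3 − 2 − 1 = 0  ✓
triangle: |4−3|=1 ≤ l₃=8 ≤ 4+3=7  ✗
parity: l₁+l₂+l₃ = 15 is odd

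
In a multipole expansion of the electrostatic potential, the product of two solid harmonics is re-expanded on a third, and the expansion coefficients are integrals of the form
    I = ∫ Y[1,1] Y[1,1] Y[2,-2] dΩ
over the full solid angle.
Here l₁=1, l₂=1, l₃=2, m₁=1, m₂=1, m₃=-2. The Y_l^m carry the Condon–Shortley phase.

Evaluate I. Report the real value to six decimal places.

0.309019

Rules hold: Σm=0, L=4 even, 0≤2≤2.
N = 3·3·5 = 45
Δ = 0!·2!·2!/5! = 1/30
Racah Σ t=0..0: t=0:+1/1 = 1/1
⇒ 3j(1 1 2; 0 0 0)² = 2/15, sgn +1
Racah Σ t=0..0: t=0:+1/4 = 1/4
⇒ 3j(1 1 2; 1 1 -2)² = 1/5, sgn +1
4πI² = N·(3j₀)²·(3jₘ)² = 6/5
I = +1·√(1.2/4π) = 0.30901936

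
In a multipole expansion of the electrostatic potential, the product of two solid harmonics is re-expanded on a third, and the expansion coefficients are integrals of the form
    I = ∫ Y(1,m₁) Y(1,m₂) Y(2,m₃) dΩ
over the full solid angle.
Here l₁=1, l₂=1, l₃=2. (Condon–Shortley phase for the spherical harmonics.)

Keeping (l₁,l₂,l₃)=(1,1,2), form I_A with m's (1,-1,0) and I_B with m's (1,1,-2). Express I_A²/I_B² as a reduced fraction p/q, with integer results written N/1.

1/6

Same 1,1,2: normalisation and zero-m 3j drop out of the ratio.
A: Δ: 0! 2! 2! / 5! → 1/30; sum: t=0:+1/4 = 1/4; 3j²(1 1 2; 1 -1 0) = Δ·Π!·Σ² = 1/30  (sign +1)
B: Δ: 0! 2! 2! / 5! → 1/30; sum: t=0:+1/4 = 1/4; 3j²(1 1 2; 1 1 -2) = Δ·Π!·Σ² = 1/5  (sign +1)
I_A²/I_B² = (1/30)/(1/5) = 1/6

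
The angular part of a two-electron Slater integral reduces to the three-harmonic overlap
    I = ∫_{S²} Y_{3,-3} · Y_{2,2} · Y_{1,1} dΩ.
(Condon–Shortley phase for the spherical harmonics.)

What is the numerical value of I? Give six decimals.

-0.319865

m-sum 0 ✓  L=6 even ✓  1≤1≤5 ✓
Π(2lᵢ+1) = 7×5×3 = 105
triangle coeff Δ(3,2,1) = 1/105
Σ_t [2,2]: t=2:+1/4 = 1/4
(3j)²=3/35 [(3 2 1; 0 0 0)], sign=-1
Σ_t [4,4]: t=4:+1/48 = 1/48
(3j)²=1/7 [(3 2 1; -3 2 1)], sign=+1
⇒ 4πI² = 9/7
I = (-1)√(9/7/(4π)) = -0.31986543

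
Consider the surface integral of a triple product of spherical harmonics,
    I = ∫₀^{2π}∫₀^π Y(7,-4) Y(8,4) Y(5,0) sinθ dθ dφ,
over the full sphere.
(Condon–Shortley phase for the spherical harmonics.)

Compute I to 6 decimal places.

-0.123255

Rules hold: Σm=0, L=20 even, 1≤5≤15.
N = 15·17·11 = 2805
Δ = 10!·4!·6!/21! = 1/814773960
Racah Σ t=3..7: t=3:−1/87091200 t=4:+1/4976640 t=5:−1/2073600 t=6:+1/4976640 t=7:−1/87091200 = -1/9676800
⇒ 3j(7 8 5; 0 0 0)² = 360/46189, sgn +1
Racah Σ t=7..10: t=7:−1/87091200 t=8:+1/23224320 t=9:−1/52254720 t=10:+1/1045094400 = 1/74649600
⇒ 3j(7 8 5; -4 4 0)² = 110/12597, sgn -1
4πI² = N·(3j₀)²·(3jₘ)² = 198000/1037153
I = -1·√(0.190907/4π) = -0.12325548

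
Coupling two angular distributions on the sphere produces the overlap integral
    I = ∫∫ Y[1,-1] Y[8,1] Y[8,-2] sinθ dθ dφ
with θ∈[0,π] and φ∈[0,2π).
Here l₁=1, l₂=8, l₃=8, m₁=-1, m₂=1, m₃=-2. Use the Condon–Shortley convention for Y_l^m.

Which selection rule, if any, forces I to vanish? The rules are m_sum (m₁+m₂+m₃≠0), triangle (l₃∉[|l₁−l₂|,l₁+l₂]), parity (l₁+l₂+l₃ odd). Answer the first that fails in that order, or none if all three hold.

m_sum

azimuthal sum: -1 + 1 − 2 = -2  ✗
7 ≤ 8 ≤ 9 (triangle on l)
L = 1 + 8 + 8 = 17 (odd)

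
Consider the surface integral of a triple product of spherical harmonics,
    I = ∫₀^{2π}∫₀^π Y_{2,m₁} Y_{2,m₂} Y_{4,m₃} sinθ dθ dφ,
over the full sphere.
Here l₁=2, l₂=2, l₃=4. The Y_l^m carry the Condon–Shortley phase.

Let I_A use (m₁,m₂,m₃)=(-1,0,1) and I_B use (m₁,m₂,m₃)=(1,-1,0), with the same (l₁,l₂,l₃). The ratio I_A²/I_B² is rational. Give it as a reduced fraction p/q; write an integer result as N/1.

15/8

Shared (l₁,l₂,l₃)=(2,2,4): N and (l;000)² cancel in I_A²/I_B².
A: Δ = 0!·4!·4!/9! = 1/630; Racah Σ t=0..0: t=0:+1/24 = 1/24; ⇒ 3j(2 2 4; -1 0 1)² = 1/21, sgn -1
B: Δ = 0!·4!·4!/9! = 1/630; Racah Σ t=0..0: t=0:+1/36 = 1/36; ⇒ 3j(2 2 4; 1 -1 0)² = 8/315, sgn +1
I_A²/I_B² = (1/21)/(8/315) = 15/8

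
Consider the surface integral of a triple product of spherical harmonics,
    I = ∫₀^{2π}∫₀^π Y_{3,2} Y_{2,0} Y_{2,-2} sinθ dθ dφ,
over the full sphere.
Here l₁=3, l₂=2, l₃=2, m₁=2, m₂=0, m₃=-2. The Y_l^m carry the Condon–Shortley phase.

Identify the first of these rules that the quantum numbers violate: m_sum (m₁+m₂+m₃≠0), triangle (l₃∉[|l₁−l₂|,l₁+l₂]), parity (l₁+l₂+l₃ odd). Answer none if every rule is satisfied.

parity

Σmᵢ = 0  ✓
l₃∈[|l₁−l₂|,l₁+l₂]=[1,5], have l₃=2  ✓
Σlᵢ = 7 ⇒ odd  ✗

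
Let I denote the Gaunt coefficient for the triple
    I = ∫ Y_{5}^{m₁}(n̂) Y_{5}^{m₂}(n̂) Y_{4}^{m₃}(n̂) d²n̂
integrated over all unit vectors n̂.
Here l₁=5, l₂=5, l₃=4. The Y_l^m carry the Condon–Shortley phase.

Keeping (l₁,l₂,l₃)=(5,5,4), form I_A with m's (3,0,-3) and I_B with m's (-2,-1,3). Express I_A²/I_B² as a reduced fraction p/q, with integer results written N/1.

36/5

l's match ⇒ only the (l;m) 3-j factors differ between A and B.
A: triangle coeff Δ(5,5,4) = 1/3153150; Σ_t [1,2]: t=1:−1/17280 t=2:+1/6912 = 1/11520; (3j)²=2/143 [(5 5 4; 3 0 -3)], sign=-1
B: triangle coeff Δ(5,5,4) = 1/3153150; Σ_t [3,4]: t=3:−1/5184 t=4:+1/6912 = -1/20736; (3j)²=5/2574 [(5 5 4; -2 -1 3)], sign=+1
I_A²/I_B² = (2/143)/(5/2574) = 36/5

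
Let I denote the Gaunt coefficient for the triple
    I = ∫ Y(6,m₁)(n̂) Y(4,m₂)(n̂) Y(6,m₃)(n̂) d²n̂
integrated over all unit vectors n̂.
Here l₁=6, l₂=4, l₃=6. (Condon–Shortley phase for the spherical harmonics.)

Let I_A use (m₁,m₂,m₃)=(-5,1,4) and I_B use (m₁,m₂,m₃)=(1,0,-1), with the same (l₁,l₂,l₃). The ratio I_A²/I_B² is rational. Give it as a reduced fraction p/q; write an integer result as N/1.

495/2048

l's match ⇒ only the (l;m) 3-j factors differ between A and B.
A: triangle coeff Δ(6,4,6) = 1/15315300; Σ_t [3,4]: t=3:−1/967680 t=4:+1/725760 = 1/2903040; (3j)²=5/3094 [(6 4 6; -5 1 4)], sign=+1
B: triangle coeff Δ(6,4,6) = 1/15315300; Σ_t [0,4]: t=0:+1/414720 t=1:−1/20736 t=2:+1/11520 t=3:−1/51840 t=4:+1/2903040 = 1/45360; (3j)²=1024/153153 [(6 4 6; 1 0 -1)], sign=-1
I_A²/I_B² = (5/3094)/(1024/153153) = 495/2048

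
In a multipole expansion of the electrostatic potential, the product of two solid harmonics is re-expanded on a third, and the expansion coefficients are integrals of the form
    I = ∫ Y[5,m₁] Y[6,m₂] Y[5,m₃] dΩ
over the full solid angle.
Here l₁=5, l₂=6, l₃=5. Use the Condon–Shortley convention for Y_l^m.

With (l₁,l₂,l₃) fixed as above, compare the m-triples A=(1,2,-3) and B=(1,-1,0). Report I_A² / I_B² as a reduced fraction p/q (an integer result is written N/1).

l's match ⇒ only the (l;m) 3-j factors differ between A and B.
A: triangle coeff Δ(5,6,5) = 1/28588560; Σ_t [2,4]: t=2:+1/138240 t=3:−1/25920 t=4:+1/55296 = -11/829440; (3j)²=11/1326 [(5 6 5; 1 2 -3)], sign=-1
B: triangle coeff Δ(5,6,5) = 1/28588560; Σ_t [0,4]: t=0:+1/2073600 t=1:−1/34560 t=2:+1/6912 t=3:−1/10368 t=4:+1/138240 = 7/259200; (3j)²=28/7293 [(5 6 5; 1 -1 0)], sign=-1
I_A²/I_B² = (11/1326)/(28/7293) = 121/56

121/56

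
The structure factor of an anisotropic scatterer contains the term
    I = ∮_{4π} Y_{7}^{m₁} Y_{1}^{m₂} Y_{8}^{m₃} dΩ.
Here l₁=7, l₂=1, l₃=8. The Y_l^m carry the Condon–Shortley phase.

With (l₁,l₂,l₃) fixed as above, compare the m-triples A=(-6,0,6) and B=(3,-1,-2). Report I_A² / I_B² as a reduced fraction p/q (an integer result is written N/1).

Same 7,1,8: normalisation and zero-m 3j drop out of the ratio.
A: Δ: 0! 14! 2! / 17! → 1/2040; sum: t=0:+1/6227020800 = 1/6227020800; 3j²(7 1 8; -6 0 6) = Δ·Π!·Σ² = 7/510  (sign +1)
B: Δ: 0! 14! 2! / 17! → 1/2040; sum: t=0:+1/174182400 = 1/174182400; 3j²(7 1 8; 3 -1 -2) = Δ·Π!·Σ² = 1/136  (sign +1)
I_A²/I_B² = (7/510)/(1/136) = 28/15

28/15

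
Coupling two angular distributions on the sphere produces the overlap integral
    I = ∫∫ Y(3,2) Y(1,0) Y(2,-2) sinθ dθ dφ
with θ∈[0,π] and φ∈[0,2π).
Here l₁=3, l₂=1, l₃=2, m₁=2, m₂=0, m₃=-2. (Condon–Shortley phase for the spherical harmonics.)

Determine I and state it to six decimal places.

Checks pass: Σm=0; 6 even; l₃=2∈[2,4].
(2·3+1)(2·1+1)(2·2+1) = 105
Δ: 2! 4! 0! / 7! → 1/105
sum: t=1:−1/4 = -1/4
3j²(3 1 2; 0 0 0) = Δ·Π!·Σ² = 3/35  (sign -1)
sum: t=1:−1/24 = -1/24
3j²(3 1 2; 2 0 -2) = Δ·Π!·Σ² = 1/21  (sign -1)
combine: 4πI² = 105·3/35·1/21 = 3/7
take √, sign +1: I = 0.18467439

0.184674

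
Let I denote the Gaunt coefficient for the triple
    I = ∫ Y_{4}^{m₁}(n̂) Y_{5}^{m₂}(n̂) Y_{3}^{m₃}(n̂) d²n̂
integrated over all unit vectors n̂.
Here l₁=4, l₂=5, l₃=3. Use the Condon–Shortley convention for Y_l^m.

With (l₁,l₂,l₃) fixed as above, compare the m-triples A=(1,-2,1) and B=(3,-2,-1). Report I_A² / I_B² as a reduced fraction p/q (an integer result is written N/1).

256/343

Same 4,5,3: normalisation and zero-m 3j drop out of the ratio.
A: Δ: 6! 2! 4! / 13! → 1/180180; sum: t=1:−1/960 t=2:+1/288 t=3:−1/1728 = 1/540; 3j²(4 5 3; 1 -2 1) = Δ·Π!·Σ² = 128/6435  (sign +1)
B: Δ: 6! 2! 4! / 13! → 1/180180; sum: t=0:+1/4320 t=1:−1/960 = -7/8640; 3j²(4 5 3; 3 -2 -1) = Δ·Π!·Σ² = 343/12870  (sign -1)
I_A²/I_B² = (128/6435)/(343/12870) = 256/343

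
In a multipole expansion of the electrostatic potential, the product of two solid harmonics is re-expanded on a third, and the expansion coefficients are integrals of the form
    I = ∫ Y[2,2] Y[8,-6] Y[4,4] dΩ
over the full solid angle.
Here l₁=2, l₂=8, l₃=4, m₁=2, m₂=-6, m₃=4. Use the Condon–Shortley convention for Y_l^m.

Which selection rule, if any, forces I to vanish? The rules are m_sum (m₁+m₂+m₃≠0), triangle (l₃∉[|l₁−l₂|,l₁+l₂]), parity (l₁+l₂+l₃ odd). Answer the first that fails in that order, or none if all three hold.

azimuthal sum: 2 − 6 + 4 = 0  ✓
6 ≤ 4 ≤ 10 (triangle on l)  ✗
L = 2 + 8 + 4 = 14 (even)

triangle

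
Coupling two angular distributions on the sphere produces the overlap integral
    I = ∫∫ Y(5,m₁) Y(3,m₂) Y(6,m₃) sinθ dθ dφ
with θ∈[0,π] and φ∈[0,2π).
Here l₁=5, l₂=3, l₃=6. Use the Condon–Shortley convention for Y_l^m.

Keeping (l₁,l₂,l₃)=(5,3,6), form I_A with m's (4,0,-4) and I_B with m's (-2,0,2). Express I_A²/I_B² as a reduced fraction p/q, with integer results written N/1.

l's match ⇒ only the (l;m) 3-j factors differ between A and B.
A: triangle coeff Δ(5,3,6) = 1/675675; Σ_t [0,1]: t=0:+1/60480 t=1:−1/161280 = 1/96768; (3j)²=15/1001 [(5 3 6; 4 0 -4)], sign=+1
B: triangle coeff Δ(5,3,6) = 1/675675; Σ_t [0,2]: t=0:+1/60480 t=1:−1/5760 t=2:+1/8640 = -1/24192; (3j)²=8/3003 [(5 3 6; -2 0 2)], sign=-1
I_A²/I_B² = (15/1001)/(8/3003) = 45/8

45/8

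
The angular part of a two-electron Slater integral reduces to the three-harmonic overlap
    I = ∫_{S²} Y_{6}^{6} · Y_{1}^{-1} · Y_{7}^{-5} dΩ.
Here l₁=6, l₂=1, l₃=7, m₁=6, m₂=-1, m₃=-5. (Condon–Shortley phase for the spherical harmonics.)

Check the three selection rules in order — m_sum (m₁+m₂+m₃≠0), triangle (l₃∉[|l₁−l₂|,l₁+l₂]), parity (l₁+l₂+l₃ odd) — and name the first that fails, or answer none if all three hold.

m₁+m₂+m₃ = 6 − 1 − 5 = 0  ✓
triangle: |6−1|=5 ≤ l₃=7 ≤ 6+1=7  ✓
parity: l₁+l₂+l₃ = 14 is even  ✓

none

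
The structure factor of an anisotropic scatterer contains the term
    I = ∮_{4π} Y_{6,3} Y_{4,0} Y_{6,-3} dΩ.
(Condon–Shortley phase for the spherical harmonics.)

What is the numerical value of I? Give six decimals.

m-sum 0 ✓  L=16 even ✓  2≤6≤10 ✓
Π(2lᵢ+1) = 13×9×13 = 1521
triangle coeff Δ(6,4,6) = 1/15315300
Σ_t [0,4]: t=0:+1/829440 t=1:−1/25920 t=2:+1/9216 t=3:−1/25920 t=4:+1/829440 = 7/207360
(3j)²=28/2431 [(6 4 6; 0 0 0)], sign=+1
Σ_t [0,3]: t=0:+1/414720 t=1:−1/51840 t=2:+1/80640 t=3:−1/1451520 = -1/193536
(3j)²=81/17017 [(6 4 6; 3 0 -3)], sign=+1
⇒ 4πI² = 2916/34969
I = (+1)√(2916/34969/(4π)) = 0.08146053

0.081461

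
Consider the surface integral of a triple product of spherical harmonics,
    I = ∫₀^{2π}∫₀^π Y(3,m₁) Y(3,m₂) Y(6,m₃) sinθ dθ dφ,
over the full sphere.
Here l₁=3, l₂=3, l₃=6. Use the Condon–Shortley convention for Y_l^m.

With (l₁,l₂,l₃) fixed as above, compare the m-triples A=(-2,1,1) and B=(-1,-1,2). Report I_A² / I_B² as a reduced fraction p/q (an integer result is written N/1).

l's match ⇒ only the (l;m) 3-j factors differ between A and B.
A: triangle coeff Δ(3,3,6) = 1/12012; Σ_t [0,0]: t=0:+1/5760 = 1/5760; (3j)²=5/572 [(3 3 6; -2 1 1)], sign=-1
B: triangle coeff Δ(3,3,6) = 1/12012; Σ_t [0,0]: t=0:+1/2304 = 1/2304; (3j)²=5/143 [(3 3 6; -1 -1 2)], sign=+1
I_A²/I_B² = (5/572)/(5/143) = 1/4

1/4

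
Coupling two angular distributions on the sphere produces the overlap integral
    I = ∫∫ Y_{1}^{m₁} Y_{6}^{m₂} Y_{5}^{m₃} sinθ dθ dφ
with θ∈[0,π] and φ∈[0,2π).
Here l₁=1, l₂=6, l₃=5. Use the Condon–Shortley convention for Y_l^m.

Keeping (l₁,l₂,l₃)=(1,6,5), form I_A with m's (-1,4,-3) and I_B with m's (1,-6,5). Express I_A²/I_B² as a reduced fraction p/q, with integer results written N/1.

15/22

Same 1,6,5: normalisation and zero-m 3j drop out of the ratio.
A: Δ: 2! 0! 10! / 13! → 1/858; sum: t=2:+1/161280 = 1/161280; 3j²(1 6 5; -1 4 -3) = Δ·Π!·Σ² = 15/286  (sign +1)
B: Δ: 2! 0! 10! / 13! → 1/858; sum: t=0:+1/7257600 = 1/7257600; 3j²(1 6 5; 1 -6 5) = Δ·Π!·Σ² = 1/13  (sign +1)
I_A²/I_B² = (15/286)/(1/13) = 15/22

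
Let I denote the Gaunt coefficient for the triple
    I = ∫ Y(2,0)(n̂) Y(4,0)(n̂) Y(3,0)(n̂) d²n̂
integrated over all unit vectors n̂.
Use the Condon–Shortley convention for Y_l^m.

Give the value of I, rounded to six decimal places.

Σlᵢ=9 odd — θ-integrand is odd under cosθ→−cosθ; I=0

0.000000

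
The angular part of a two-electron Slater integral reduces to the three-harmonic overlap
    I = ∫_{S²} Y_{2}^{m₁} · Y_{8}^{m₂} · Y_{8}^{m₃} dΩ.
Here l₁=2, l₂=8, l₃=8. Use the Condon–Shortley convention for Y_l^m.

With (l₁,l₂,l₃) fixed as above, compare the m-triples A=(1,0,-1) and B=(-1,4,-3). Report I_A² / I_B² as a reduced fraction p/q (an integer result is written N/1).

6/245

Same 2,8,8: normalisation and zero-m 3j drop out of the ratio.
A: Δ: 2! 2! 14! / 19! → 1/348840; sum: t=0:+1/58060800 t=1:−1/50803200 = -1/406425600; 3j²(2 8 8; 1 0 -1) = Δ·Π!·Σ² = 1/3230  (sign +1)
B: Δ: 2! 2! 14! / 19! → 1/348840; sum: t=1:−1/479001600 t=2:+1/174182400 = 1/273715200; 3j²(2 8 8; -1 4 -3) = Δ·Π!·Σ² = 49/3876  (sign -1)
I_A²/I_B² = (1/3230)/(49/3876) = 6/245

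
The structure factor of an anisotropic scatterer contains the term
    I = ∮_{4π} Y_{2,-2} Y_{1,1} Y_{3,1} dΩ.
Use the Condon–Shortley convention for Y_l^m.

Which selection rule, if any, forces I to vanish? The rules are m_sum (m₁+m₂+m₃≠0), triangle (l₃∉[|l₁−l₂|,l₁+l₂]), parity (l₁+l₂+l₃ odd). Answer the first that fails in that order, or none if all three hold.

none

Σmᵢ = 0  ✓
l₃∈[|l₁−l₂|,l₁+l₂]=[1,3], have l₃=3  ✓
Σlᵢ = 6 ⇒ even  ✓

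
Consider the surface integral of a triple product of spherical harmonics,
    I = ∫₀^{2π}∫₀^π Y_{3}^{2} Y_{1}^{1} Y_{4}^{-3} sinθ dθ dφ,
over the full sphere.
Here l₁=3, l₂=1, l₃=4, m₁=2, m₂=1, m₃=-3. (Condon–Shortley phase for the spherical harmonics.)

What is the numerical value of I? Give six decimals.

-0.282095

Checks pass: Σm=0; 8 even; l₃=4∈[2,4].
(2·3+1)(2·1+1)(2·4+1) = 189
Δ: 0! 6! 2! / 9! → 1/252
sum: t=0:+1/36 = 1/36
3j²(3 1 4; 0 0 0) = Δ·Π!·Σ² = 4/63  (sign +1)
sum: t=0:+1/240 = 1/240
3j²(3 1 4; 2 1 -3) = Δ·Π!·Σ² = 1/12  (sign -1)
combine: 4πI² = 189·4/63·1/12 = 1/1
take √, sign -1: I = -0.28209479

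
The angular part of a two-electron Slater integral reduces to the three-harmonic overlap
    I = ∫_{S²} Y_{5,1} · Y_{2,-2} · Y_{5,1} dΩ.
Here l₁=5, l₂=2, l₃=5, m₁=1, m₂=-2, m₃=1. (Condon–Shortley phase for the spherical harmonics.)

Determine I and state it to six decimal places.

m-sum 0 ✓  L=12 even ✓  3≤5≤7 ✓
Π(2lᵢ+1) = 11×5×11 = 605
triangle coeff Δ(5,2,5) = 1/38610
Σ_t [0,2]: t=0:+1/2880 t=1:−1/576 t=2:+1/2880 = -1/960
(3j)²=10/429 [(5 2 5; 0 0 0)], sign=+1
Σ_t [0,0]: t=0:+1/2304 = 1/2304
(3j)²=5/143 [(5 2 5; 1 -2 1)], sign=+1
⇒ 4πI² = 250/507
I = (+1)√(250/507/(4π)) = 0.19808933

0.198089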